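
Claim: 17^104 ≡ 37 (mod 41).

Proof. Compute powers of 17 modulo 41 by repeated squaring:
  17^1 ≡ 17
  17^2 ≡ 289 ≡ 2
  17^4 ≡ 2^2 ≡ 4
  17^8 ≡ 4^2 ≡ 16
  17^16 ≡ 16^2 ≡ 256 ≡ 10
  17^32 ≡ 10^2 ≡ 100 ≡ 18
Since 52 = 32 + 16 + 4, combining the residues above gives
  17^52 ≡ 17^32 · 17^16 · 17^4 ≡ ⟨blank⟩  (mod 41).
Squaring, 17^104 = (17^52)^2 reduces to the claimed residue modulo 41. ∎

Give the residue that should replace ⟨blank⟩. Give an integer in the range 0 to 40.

Multiply the listed residues: 18 · 10 · 4 = 180 → 720.
Reducing modulo 41: 720 = 17·41 + 23, so 17^52 ≡ 23.

23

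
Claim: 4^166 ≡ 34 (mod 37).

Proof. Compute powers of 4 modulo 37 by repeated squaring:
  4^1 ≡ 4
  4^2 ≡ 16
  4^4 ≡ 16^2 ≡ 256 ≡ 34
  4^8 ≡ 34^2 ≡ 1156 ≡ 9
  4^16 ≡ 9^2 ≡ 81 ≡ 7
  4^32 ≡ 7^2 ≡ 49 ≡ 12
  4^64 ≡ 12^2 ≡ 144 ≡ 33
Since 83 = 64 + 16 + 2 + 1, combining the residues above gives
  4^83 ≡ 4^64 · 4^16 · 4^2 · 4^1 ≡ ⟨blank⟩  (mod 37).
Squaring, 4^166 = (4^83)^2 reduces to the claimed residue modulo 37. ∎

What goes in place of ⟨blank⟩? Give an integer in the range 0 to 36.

21

4^64 · 4^16 · 4^2 · 4^1 ≡ 33 · 7 · 16 · 4 = 14784.
14784 mod 37 = 21, so 4^83 ≡ 21 (mod 37).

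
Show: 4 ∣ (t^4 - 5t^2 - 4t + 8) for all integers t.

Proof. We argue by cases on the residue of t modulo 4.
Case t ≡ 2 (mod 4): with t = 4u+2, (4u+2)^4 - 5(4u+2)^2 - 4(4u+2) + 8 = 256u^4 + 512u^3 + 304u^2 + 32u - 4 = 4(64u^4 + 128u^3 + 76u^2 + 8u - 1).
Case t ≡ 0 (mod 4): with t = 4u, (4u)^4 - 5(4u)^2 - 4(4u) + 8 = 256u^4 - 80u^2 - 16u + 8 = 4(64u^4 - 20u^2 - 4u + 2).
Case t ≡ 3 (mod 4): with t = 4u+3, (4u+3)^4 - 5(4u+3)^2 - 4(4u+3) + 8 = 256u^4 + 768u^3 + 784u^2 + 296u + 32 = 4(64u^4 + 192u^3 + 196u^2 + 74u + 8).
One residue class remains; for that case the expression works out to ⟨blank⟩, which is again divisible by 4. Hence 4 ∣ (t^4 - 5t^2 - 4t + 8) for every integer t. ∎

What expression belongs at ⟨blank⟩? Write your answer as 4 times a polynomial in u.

The residues treated are {2, 0, 3}, so the missing case is t ≡ 1 (mod 4); write t = 4u+1.
Then (4u+1)^4 - 5(4u+1)^2 - 4(4u+1) + 8 = 256u^4 + 256u^3 + 16u^2 - 40u = 4(64u^4 + 64u^3 + 4u^2 - 10u).

4(64u^4 + 64u^3 + 4u^2 - 10u)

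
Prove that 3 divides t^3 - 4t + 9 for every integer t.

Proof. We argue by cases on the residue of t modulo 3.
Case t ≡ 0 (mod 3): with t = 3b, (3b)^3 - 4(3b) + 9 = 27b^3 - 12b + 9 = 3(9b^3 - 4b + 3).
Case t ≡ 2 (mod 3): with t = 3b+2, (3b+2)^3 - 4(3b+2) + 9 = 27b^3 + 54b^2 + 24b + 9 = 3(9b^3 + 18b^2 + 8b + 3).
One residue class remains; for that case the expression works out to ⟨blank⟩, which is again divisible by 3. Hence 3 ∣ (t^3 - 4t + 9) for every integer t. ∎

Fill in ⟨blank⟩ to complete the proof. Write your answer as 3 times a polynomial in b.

3(9b^3 + 9b^2 - b + 2)

The residues treated are {0, 2}, so the missing case is t ≡ 1 (mod 3); write t = 3b+1.
Then (3b+1)^3 - 4(3b+1) + 9 = 27b^3 + 27b^2 - 3b + 6 = 3(9b^3 + 9b^2 - b + 2).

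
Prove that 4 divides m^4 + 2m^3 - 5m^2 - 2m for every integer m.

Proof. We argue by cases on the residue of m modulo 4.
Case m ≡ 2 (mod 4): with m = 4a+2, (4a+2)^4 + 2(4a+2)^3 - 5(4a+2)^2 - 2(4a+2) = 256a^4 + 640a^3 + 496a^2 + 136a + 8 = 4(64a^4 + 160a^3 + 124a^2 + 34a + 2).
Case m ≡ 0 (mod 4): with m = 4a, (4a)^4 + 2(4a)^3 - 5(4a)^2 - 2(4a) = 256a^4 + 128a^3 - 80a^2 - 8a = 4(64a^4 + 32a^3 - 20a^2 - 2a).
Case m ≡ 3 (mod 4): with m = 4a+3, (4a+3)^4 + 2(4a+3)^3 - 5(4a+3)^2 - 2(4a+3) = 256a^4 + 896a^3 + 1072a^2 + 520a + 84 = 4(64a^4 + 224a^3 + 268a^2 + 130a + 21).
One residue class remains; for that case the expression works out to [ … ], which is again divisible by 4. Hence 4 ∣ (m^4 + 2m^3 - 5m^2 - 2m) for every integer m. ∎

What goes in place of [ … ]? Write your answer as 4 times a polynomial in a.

The residues treated are {2, 0, 3}, so the missing case is m ≡ 1 (mod 4); write m = 4a+1.
Then (4a+1)^4 + 2(4a+1)^3 - 5(4a+1)^2 - 2(4a+1) = 256a^4 + 384a^3 + 112a^2 - 8a - 4 = 4(64a^4 + 96a^3 + 28a^2 - 2a - 1).

4(64a^4 + 96a^3 + 28a^2 - 2a - 1)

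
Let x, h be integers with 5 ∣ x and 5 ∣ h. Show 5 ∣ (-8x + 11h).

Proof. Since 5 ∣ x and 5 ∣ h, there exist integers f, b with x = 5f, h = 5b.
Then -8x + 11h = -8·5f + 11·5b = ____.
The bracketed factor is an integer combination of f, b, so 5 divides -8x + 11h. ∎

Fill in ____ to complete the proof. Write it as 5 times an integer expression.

Pull the common 5 out of every term: -8·5f + 11·5b = 5(11b - 8f).
11b - 8f is an integer, which exhibits the divisibility.

5(11b - 8f)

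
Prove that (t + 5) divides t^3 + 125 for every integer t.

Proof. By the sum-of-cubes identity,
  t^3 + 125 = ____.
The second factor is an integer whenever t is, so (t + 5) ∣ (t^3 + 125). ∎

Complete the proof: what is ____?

Polynomial division of t^3 + 125 by t + 5 leaves remainder 0 and quotient t^2 - 5t + 25.
Hence t^3 + 125 = (t + 5)(t^2 - 5t + 25).

(t + 5)(t^2 - 5t + 25)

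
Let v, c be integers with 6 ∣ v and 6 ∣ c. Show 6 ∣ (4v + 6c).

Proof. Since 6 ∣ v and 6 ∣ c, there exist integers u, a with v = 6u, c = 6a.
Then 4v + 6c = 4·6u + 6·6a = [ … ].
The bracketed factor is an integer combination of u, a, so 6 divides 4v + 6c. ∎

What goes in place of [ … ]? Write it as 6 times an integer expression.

6(6a + 4u)

Each term has a factor of 6: 4·6u + 6·6a = 6·(6a + 4u).
Since 6a + 4u is an integer, 6 ∣ (4v + 6c).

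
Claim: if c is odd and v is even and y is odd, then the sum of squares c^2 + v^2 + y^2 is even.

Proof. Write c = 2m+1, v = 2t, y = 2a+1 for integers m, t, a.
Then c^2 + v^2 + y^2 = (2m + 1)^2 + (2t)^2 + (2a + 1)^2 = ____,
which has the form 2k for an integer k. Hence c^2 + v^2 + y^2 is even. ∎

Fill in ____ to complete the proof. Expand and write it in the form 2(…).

2(2a^2 + 2a + 2m^2 + 2m + 2t^2 + 1)

Expanding: (2m + 1)^2 + (2t)^2 + (2a + 1)^2 = 4a^2 + 4a + 4m^2 + 4m + 4t^2 + 2.
Every term is even; pulling out the factor of 2 gives 2(2a^2 + 2a + 2m^2 + 2m + 2t^2 + 1).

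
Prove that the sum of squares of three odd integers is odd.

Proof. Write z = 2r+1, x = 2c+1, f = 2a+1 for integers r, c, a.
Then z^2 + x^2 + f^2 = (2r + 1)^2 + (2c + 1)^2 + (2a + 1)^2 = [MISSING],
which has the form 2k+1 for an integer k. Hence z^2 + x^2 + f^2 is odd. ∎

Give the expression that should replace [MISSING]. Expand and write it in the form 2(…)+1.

2(2a^2 + 2a + 2c^2 + 2c + 2r^2 + 2r + 1) + 1

Expanding: (2r + 1)^2 + (2c + 1)^2 + (2a + 1)^2 = 4a^2 + 4a + 4c^2 + 4c + 4r^2 + 4r + 3.
Every term except the constant is even, so this is 2(2a^2 + 2a + 2c^2 + 2c + 2r^2 + 2r + 1) + 1,
and 2a^2 + 2a + 2c^2 + 2c + 2r^2 + 2r + 1 ∈ ℤ gives the required form.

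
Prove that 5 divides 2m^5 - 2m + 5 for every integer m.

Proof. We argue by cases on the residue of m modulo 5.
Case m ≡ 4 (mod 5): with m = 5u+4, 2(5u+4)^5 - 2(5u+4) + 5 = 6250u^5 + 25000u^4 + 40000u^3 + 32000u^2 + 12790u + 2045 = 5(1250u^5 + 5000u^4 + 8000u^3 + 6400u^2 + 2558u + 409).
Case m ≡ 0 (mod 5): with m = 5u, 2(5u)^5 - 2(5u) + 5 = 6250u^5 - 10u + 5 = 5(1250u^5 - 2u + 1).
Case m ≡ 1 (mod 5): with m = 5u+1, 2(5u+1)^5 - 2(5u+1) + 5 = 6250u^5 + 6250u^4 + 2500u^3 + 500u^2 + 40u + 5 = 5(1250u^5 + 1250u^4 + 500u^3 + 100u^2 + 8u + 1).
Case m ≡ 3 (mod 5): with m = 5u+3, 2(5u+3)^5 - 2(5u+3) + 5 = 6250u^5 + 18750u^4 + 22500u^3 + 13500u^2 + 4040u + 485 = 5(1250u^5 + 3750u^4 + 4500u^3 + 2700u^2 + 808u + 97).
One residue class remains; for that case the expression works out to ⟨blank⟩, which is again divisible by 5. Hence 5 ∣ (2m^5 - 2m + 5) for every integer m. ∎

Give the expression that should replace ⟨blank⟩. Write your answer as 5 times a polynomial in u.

5(1250u^5 + 2500u^4 + 2000u^3 + 800u^2 + 158u + 13)

Only m ≡ 2 (mod 5) is unaccounted for. Put m = 5u+2:
2(5u+2)^5 - 2(5u+2) + 5 expands to 6250u^5 + 12500u^4 + 10000u^3 + 4000u^2 + 790u + 65,
and factoring out 5 leaves 5(1250u^5 + 2500u^4 + 2000u^3 + 800u^2 + 158u + 13).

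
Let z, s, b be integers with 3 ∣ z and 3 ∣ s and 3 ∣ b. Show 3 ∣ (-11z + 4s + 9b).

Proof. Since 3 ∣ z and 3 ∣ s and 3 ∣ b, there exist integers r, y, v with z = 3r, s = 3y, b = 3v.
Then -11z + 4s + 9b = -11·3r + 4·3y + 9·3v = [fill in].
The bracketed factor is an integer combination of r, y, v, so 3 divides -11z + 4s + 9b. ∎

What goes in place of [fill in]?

Pull the common 3 out of every term: -11·3r + 4·3y + 9·3v = 3(-11r + 9v + 4y).
-11r + 9v + 4y is an integer, which exhibits the divisibility.

3(-11r + 9v + 4y)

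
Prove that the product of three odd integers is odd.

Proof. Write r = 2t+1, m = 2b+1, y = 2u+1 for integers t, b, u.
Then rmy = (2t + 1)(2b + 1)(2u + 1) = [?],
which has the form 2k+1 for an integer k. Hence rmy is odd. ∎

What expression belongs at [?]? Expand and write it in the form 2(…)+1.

(2t + 1)(2b + 1)(2u + 1) = 8btu + 4bt + 4bu + 2b + 4tu + 2t + 2u + 1
= 2(4btu + 2bt + 2bu + b + 2tu + t + u) + 1.
Since 4btu + 2bt + 2bu + b + 2tu + t + u is an integer, the product is of the form 2k+1 for an integer k.

2(4btu + 2bt + 2bu + b + 2tu + t + u) + 1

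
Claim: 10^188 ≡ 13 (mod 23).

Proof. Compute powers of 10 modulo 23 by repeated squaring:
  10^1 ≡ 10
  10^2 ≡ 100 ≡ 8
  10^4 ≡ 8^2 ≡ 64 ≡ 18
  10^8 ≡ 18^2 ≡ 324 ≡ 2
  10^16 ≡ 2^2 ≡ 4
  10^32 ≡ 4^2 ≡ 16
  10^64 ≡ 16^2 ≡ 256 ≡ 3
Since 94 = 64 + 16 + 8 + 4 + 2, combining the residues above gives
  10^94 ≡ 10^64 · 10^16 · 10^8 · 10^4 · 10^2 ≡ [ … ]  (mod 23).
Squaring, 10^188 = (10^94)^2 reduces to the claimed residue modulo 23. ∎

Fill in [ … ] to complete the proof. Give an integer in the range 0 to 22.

10^64 · 10^16 · 10^8 · 10^4 · 10^2 ≡ 3 · 4 · 2 · 18 · 8 = 3456.
3456 mod 23 = 6, so 10^94 ≡ 6 (mod 23).

6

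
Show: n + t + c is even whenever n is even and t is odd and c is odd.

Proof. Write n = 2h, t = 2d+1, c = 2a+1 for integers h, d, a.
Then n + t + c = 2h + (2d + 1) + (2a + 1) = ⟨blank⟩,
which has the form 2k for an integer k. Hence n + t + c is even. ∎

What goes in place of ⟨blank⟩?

2(a + d + h + 1)

2h + (2d + 1) + (2a + 1) = 2a + 2d + 2h + 2
= 2(a + d + h + 1).
Since a + d + h + 1 is an integer, the sum is of the form 2k for an integer k.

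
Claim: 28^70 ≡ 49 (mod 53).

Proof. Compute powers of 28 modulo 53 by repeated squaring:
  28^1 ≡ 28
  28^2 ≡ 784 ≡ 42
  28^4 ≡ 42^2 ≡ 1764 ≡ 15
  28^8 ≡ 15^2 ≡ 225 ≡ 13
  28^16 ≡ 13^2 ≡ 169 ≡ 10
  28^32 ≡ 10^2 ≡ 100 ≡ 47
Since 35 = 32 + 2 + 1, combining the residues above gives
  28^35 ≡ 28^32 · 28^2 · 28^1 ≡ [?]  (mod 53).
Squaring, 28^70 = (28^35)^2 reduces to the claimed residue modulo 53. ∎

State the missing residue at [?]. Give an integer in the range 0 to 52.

Multiply the listed residues: 47 · 42 · 28 = 1974 → 55272.
Reducing modulo 53: 55272 = 1042·53 + 46, so 28^35 ≡ 46.

46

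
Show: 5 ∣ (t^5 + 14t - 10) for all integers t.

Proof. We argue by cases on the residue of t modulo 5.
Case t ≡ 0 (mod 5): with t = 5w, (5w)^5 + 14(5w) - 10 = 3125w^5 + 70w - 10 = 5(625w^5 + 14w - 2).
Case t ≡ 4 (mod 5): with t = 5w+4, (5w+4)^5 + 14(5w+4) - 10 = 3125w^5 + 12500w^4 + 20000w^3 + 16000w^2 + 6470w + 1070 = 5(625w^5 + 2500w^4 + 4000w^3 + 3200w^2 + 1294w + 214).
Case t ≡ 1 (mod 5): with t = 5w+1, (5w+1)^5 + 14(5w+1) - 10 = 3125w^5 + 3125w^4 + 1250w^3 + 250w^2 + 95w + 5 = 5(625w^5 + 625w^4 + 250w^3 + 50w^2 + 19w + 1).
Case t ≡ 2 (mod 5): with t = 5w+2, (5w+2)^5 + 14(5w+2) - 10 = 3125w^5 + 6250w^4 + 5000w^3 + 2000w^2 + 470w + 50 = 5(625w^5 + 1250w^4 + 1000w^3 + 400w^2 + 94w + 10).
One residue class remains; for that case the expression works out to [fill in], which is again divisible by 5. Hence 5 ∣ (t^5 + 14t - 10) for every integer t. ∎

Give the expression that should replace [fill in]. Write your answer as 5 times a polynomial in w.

5(625w^5 + 1875w^4 + 2250w^3 + 1350w^2 + 419w + 55)

Only t ≡ 3 (mod 5) is unaccounted for. Put t = 5w+3:
(5w+3)^5 + 14(5w+3) - 10 expands to 3125w^5 + 9375w^4 + 11250w^3 + 6750w^2 + 2095w + 275,
and factoring out 5 leaves 5(625w^5 + 1875w^4 + 2250w^3 + 1350w^2 + 419w + 55).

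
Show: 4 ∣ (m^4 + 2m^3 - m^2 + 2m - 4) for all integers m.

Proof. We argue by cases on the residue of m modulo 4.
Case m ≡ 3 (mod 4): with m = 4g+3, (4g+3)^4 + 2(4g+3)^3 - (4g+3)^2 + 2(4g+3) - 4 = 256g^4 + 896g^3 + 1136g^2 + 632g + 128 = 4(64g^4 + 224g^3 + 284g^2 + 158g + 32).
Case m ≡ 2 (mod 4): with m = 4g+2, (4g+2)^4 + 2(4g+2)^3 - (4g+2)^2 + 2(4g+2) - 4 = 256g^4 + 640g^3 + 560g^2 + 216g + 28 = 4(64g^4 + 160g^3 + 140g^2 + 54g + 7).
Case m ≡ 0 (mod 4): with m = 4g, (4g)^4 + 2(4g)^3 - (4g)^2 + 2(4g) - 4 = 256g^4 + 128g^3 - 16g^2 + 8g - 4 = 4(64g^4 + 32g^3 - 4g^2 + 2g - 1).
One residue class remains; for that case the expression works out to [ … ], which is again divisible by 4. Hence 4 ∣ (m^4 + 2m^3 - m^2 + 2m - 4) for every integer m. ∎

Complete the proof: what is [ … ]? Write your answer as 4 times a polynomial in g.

The residues treated are {3, 2, 0}, so the missing case is m ≡ 1 (mod 4); write m = 4g+1.
Then (4g+1)^4 + 2(4g+1)^3 - (4g+1)^2 + 2(4g+1) - 4 = 256g^4 + 384g^3 + 176g^2 + 40g = 4(64g^4 + 96g^3 + 44g^2 + 10g).

4(64g^4 + 96g^3 + 44g^2 + 10g)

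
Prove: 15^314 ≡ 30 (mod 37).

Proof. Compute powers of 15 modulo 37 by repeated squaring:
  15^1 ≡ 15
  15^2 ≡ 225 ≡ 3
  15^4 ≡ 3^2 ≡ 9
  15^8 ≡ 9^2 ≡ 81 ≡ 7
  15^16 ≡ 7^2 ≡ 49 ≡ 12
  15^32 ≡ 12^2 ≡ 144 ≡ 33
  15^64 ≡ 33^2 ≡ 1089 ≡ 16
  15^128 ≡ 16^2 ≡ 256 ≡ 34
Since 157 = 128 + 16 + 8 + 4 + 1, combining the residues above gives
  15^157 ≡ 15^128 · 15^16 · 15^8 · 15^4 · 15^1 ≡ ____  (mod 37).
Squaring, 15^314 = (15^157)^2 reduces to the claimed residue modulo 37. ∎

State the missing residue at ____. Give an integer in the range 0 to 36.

15^128 · 15^16 · 15^8 · 15^4 · 15^1 ≡ 34 · 12 · 7 · 9 · 15 = 385560.
385560 mod 37 = 20, so 15^157 ≡ 20 (mod 37).

20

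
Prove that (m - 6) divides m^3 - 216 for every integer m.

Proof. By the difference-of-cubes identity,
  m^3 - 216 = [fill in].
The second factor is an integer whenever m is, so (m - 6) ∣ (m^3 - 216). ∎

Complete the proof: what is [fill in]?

Polynomial division of m^3 - 216 by m - 6 leaves remainder 0 and quotient m^2 + 6m + 36.
Hence m^3 - 216 = (m - 6)(m^2 + 6m + 36).

(m - 6)(m^2 + 6m + 36)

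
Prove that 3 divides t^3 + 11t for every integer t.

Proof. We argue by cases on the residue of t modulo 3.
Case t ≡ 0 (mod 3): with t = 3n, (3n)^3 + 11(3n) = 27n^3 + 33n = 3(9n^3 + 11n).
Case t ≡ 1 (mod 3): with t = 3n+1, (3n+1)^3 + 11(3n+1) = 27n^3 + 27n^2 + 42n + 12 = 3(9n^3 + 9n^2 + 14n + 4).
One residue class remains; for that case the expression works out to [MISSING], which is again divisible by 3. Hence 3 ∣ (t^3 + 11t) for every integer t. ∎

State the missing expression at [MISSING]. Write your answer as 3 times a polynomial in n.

Only t ≡ 2 (mod 3) is unaccounted for. Put t = 3n+2:
(3n+2)^3 + 11(3n+2) expands to 27n^3 + 54n^2 + 69n + 30,
and factoring out 3 leaves 3(9n^3 + 18n^2 + 23n + 10).

3(9n^3 + 18n^2 + 23n + 10)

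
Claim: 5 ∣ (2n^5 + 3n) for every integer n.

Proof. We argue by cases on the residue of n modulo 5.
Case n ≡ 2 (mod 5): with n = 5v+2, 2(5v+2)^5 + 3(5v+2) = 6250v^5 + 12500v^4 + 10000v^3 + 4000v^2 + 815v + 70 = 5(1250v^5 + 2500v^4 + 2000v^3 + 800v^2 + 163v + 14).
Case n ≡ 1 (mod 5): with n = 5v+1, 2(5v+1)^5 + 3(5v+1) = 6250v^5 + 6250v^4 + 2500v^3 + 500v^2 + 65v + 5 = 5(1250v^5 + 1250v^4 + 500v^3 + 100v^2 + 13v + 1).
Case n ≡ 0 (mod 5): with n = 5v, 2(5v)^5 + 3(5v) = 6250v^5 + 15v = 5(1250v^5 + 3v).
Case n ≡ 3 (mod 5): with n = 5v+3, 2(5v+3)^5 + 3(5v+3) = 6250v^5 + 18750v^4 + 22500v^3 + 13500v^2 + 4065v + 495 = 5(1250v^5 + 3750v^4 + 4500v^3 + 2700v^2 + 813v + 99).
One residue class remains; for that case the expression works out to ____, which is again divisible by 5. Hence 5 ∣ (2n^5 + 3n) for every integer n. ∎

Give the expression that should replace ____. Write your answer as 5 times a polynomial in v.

Only n ≡ 4 (mod 5) is unaccounted for. Put n = 5v+4:
2(5v+4)^5 + 3(5v+4) expands to 6250v^5 + 25000v^4 + 40000v^3 + 32000v^2 + 12815v + 2060,
and factoring out 5 leaves 5(1250v^5 + 5000v^4 + 8000v^3 + 6400v^2 + 2563v + 412).

5(1250v^5 + 5000v^4 + 8000v^3 + 6400v^2 + 2563v + 412)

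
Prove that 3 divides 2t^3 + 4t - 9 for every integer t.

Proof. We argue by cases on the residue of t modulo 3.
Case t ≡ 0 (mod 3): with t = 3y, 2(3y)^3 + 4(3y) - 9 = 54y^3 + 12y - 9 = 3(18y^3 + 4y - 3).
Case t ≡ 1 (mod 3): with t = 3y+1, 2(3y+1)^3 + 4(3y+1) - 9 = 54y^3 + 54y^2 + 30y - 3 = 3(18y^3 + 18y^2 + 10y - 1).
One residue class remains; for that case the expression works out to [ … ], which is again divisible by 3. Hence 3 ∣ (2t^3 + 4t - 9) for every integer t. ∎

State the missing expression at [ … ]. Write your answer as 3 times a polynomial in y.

The residues treated are {0, 1}, so the missing case is t ≡ 2 (mod 3); write t = 3y+2.
Then 2(3y+2)^3 + 4(3y+2) - 9 = 54y^3 + 108y^2 + 84y + 15 = 3(18y^3 + 36y^2 + 28y + 5).

3(18y^3 + 36y^2 + 28y + 5)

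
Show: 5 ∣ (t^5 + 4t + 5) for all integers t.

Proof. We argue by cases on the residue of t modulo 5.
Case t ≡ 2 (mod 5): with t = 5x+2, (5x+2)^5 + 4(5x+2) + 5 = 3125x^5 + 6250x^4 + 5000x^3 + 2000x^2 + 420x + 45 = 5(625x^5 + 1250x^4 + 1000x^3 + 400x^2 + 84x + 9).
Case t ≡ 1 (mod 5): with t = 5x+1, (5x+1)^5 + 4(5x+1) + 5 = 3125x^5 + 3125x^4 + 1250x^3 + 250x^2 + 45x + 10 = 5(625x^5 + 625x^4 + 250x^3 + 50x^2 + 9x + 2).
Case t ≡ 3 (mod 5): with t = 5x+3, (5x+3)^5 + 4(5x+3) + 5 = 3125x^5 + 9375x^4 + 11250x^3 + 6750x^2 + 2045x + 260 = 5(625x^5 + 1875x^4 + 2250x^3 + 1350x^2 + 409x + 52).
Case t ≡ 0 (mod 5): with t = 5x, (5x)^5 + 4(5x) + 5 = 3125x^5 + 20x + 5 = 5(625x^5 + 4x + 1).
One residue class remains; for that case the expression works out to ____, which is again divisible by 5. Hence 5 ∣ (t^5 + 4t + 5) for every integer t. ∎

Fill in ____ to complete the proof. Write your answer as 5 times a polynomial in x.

The residues treated are {2, 1, 3, 0}, so the missing case is t ≡ 4 (mod 5); write t = 5x+4.
Then (5x+4)^5 + 4(5x+4) + 5 = 3125x^5 + 12500x^4 + 20000x^3 + 16000x^2 + 6420x + 1045 = 5(625x^5 + 2500x^4 + 4000x^3 + 3200x^2 + 1284x + 209).

5(625x^5 + 2500x^4 + 4000x^3 + 3200x^2 + 1284x + 209)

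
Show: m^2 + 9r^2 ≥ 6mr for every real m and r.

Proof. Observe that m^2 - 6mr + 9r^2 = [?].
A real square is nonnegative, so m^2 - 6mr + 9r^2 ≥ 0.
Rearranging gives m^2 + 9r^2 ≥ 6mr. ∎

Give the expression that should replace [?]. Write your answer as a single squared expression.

The leading and trailing coefficients are 1^2 and 3^2, and 6 = 2·1·3, so the trinomial is (m - 3r)^2.
Hence m^2 - 6mr + 9r^2 ≥ 0.

(m - 3r)^2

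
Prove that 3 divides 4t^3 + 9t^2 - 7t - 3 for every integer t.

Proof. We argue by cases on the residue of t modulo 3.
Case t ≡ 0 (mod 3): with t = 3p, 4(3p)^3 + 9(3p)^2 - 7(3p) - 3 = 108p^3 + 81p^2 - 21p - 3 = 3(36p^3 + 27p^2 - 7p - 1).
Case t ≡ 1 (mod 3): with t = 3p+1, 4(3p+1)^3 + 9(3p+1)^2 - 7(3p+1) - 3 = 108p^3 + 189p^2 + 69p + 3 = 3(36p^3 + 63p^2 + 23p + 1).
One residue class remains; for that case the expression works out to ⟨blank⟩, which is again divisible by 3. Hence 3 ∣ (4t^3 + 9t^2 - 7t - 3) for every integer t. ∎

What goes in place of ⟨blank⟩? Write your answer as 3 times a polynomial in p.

The residues treated are {0, 1}, so the missing case is t ≡ 2 (mod 3); write t = 3p+2.
Then 4(3p+2)^3 + 9(3p+2)^2 - 7(3p+2) - 3 = 108p^3 + 297p^2 + 231p + 51 = 3(36p^3 + 99p^2 + 77p + 17).

3(36p^3 + 99p^2 + 77p + 17)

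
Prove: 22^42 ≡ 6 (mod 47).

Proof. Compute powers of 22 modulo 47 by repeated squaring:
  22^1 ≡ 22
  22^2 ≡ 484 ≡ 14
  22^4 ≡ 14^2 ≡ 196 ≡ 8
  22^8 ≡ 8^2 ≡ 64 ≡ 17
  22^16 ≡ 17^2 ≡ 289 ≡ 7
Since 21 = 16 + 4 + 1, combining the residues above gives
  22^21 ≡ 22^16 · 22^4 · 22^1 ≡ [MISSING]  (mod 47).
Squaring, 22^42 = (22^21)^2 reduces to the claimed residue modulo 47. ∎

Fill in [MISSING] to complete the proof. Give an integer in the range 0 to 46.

22^16 · 22^4 · 22^1 ≡ 7 · 8 · 22 = 1232.
1232 mod 47 = 10, so 22^21 ≡ 10 (mod 47).

10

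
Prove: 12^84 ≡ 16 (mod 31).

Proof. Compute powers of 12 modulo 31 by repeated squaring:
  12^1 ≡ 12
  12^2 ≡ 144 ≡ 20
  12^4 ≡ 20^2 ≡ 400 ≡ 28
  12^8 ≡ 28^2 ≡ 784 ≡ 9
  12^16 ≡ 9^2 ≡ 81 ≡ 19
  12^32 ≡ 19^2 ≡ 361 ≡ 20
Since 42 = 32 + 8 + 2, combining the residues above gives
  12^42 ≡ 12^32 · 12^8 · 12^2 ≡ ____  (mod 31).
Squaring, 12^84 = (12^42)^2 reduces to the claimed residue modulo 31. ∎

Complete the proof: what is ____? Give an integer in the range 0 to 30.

4

Multiply the listed residues: 20 · 9 · 20 = 180 → 3600.
Reducing modulo 31: 3600 = 116·31 + 4, so 12^42 ≡ 4.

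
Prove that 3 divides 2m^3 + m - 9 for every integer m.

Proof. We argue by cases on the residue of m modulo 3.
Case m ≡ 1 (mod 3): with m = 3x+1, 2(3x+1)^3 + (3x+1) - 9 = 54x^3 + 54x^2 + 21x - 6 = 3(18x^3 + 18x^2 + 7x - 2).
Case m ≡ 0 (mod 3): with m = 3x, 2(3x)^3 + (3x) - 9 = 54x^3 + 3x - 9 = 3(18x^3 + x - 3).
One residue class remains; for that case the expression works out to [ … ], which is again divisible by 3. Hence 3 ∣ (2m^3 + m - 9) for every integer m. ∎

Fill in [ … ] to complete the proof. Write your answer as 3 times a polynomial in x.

Only m ≡ 2 (mod 3) is unaccounted for. Put m = 3x+2:
2(3x+2)^3 + (3x+2) - 9 expands to 54x^3 + 108x^2 + 75x + 9,
and factoring out 3 leaves 3(18x^3 + 36x^2 + 25x + 3).

3(18x^3 + 36x^2 + 25x + 3)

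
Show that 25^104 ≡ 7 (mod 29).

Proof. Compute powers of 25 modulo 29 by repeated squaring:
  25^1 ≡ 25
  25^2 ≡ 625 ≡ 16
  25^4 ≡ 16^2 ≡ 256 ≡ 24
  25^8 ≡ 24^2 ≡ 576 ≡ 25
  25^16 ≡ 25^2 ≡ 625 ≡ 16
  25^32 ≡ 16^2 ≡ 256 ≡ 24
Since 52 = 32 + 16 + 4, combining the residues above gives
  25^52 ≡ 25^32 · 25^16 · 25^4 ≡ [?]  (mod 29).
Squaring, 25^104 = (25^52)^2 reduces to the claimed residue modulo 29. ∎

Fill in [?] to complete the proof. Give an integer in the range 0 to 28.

23

Multiply the listed residues: 24 · 16 · 24 = 384 → 9216.
Reducing modulo 29: 9216 = 317·29 + 23, so 25^52 ≡ 23.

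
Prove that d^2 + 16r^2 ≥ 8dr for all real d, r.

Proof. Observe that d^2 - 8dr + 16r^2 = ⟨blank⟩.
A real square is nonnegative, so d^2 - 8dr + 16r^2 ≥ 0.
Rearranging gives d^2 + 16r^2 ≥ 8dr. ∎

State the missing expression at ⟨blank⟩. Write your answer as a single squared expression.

The leading and trailing coefficients are 1^2 and 4^2, and 8 = 2·1·4, so the trinomial is (d - 4r)^2.
Hence d^2 - 8dr + 16r^2 ≥ 0.

(d - 4r)^2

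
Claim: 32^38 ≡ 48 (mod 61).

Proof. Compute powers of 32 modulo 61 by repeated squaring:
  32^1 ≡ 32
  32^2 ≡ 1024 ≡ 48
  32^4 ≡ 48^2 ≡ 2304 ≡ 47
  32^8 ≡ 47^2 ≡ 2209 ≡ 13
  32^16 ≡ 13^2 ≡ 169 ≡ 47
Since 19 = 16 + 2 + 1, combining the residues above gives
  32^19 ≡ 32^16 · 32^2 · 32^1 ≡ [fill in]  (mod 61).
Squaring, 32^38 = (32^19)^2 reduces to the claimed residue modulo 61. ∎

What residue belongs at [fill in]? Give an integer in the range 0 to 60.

29

Multiply the listed residues: 47 · 48 · 32 = 2256 → 72192.
Reducing modulo 61: 72192 = 1183·61 + 29, so 32^19 ≡ 29.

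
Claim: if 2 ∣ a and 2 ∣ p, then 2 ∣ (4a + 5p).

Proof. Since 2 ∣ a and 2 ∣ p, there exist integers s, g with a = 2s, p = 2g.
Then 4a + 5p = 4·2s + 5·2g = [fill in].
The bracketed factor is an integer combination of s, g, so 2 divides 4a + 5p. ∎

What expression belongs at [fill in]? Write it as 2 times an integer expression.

2(5g + 4s)

Pull the common 2 out of every term: 4·2s + 5·2g = 2(5g + 4s).
5g + 4s is an integer, which exhibits the divisibility.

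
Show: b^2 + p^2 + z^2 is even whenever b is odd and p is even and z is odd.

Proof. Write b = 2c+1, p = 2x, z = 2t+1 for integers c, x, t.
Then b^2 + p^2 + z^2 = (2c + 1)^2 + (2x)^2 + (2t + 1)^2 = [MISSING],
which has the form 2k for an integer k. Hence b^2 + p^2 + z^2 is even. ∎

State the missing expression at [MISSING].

2(2c^2 + 2c + 2t^2 + 2t + 2x^2 + 1)

(2c + 1)^2 + (2x)^2 + (2t + 1)^2 = 4c^2 + 4c + 4t^2 + 4t + 4x^2 + 2
= 2(2c^2 + 2c + 2t^2 + 2t + 2x^2 + 1).
Since 2c^2 + 2c + 2t^2 + 2t + 2x^2 + 1 is an integer, the sum of squares is of the form 2k for an integer k.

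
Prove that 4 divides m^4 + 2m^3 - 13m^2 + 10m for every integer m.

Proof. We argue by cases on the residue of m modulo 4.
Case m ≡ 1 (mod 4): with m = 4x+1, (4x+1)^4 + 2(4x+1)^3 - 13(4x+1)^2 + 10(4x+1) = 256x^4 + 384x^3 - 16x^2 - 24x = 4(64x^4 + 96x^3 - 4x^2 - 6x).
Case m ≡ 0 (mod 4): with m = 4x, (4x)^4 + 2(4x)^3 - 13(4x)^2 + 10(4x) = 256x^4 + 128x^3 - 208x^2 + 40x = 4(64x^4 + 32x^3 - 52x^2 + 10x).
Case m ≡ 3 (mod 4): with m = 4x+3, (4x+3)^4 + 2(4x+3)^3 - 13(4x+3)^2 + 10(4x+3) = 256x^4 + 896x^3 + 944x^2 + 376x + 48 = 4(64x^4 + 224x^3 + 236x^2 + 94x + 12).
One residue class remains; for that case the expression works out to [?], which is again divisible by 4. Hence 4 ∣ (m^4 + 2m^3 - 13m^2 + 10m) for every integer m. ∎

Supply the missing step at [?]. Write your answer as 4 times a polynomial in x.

Only m ≡ 2 (mod 4) is unaccounted for. Put m = 4x+2:
(4x+2)^4 + 2(4x+2)^3 - 13(4x+2)^2 + 10(4x+2) expands to 256x^4 + 640x^3 + 368x^2 + 56x,
and factoring out 4 leaves 4(64x^4 + 160x^3 + 92x^2 + 14x).

4(64x^4 + 160x^3 + 92x^2 + 14x)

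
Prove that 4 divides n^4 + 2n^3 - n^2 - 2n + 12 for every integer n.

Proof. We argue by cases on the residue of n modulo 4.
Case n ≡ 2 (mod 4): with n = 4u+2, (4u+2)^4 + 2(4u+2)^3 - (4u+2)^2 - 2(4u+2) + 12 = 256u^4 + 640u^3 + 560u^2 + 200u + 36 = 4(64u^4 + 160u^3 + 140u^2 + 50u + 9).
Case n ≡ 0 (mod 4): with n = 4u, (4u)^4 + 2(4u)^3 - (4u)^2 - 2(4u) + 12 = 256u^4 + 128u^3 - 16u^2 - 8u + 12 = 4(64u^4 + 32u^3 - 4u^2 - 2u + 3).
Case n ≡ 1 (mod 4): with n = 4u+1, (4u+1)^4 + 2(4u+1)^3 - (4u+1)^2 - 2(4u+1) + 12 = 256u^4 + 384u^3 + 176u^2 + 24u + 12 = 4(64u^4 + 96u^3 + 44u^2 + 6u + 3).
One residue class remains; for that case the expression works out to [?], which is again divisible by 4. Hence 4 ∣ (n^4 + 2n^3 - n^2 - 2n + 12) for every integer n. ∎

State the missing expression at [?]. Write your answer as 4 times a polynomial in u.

4(64u^4 + 224u^3 + 284u^2 + 154u + 33)

The residues treated are {2, 0, 1}, so the missing case is n ≡ 3 (mod 4); write n = 4u+3.
Then (4u+3)^4 + 2(4u+3)^3 - (4u+3)^2 - 2(4u+3) + 12 = 256u^4 + 896u^3 + 1136u^2 + 616u + 132 = 4(64u^4 + 224u^3 + 284u^2 + 154u + 33).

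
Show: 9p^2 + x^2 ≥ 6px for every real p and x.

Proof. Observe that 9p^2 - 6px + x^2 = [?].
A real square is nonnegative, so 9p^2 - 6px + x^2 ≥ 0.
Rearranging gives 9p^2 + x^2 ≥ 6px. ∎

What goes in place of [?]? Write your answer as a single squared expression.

(3p - x)^2

9p^2 - 6px + x^2 is a perfect-square trinomial: the outer terms are (3p)^2 and (x)^2, and the cross term is -2·3p·x.
So 9p^2 - 6px + x^2 = (3p - x)^2 ≥ 0.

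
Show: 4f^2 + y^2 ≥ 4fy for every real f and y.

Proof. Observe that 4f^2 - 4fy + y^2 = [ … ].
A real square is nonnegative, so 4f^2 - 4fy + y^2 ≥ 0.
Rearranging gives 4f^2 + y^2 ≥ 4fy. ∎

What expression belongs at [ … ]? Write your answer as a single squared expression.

(2f - y)^2

4f^2 - 4fy + y^2 is a perfect-square trinomial: the outer terms are (2f)^2 and (y)^2, and the cross term is -2·2f·y.
So 4f^2 - 4fy + y^2 = (2f - y)^2 ≥ 0.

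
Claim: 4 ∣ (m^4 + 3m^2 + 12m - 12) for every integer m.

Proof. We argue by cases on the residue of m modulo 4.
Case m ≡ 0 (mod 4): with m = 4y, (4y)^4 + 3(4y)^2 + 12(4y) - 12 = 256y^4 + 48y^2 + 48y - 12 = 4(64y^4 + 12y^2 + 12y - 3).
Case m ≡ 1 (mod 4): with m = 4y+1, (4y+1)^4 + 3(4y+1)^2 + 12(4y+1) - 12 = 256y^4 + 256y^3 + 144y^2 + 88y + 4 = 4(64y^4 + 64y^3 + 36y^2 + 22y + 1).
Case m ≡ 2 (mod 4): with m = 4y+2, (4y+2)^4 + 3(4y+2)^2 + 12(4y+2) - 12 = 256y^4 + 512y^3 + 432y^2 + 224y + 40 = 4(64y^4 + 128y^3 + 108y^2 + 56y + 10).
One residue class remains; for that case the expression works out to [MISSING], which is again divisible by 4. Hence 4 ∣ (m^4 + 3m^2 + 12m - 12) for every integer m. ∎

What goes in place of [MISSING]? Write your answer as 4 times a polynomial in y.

Only m ≡ 3 (mod 4) is unaccounted for. Put m = 4y+3:
(4y+3)^4 + 3(4y+3)^2 + 12(4y+3) - 12 expands to 256y^4 + 768y^3 + 912y^2 + 552y + 132,
and factoring out 4 leaves 4(64y^4 + 192y^3 + 228y^2 + 138y + 33).

4(64y^4 + 192y^3 + 228y^2 + 138y + 33)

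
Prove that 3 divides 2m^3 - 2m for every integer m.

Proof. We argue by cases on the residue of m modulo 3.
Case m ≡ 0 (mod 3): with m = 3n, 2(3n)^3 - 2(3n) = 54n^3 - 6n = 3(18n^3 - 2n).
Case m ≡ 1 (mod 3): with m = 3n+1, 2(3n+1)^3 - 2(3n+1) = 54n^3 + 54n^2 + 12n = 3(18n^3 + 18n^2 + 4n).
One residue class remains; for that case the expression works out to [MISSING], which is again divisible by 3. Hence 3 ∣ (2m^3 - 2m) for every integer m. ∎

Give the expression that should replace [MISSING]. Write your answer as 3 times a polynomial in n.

The residues treated are {0, 1}, so the missing case is m ≡ 2 (mod 3); write m = 3n+2.
Then 2(3n+2)^3 - 2(3n+2) = 54n^3 + 108n^2 + 66n + 12 = 3(18n^3 + 36n^2 + 22n + 4).

3(18n^3 + 36n^2 + 22n + 4)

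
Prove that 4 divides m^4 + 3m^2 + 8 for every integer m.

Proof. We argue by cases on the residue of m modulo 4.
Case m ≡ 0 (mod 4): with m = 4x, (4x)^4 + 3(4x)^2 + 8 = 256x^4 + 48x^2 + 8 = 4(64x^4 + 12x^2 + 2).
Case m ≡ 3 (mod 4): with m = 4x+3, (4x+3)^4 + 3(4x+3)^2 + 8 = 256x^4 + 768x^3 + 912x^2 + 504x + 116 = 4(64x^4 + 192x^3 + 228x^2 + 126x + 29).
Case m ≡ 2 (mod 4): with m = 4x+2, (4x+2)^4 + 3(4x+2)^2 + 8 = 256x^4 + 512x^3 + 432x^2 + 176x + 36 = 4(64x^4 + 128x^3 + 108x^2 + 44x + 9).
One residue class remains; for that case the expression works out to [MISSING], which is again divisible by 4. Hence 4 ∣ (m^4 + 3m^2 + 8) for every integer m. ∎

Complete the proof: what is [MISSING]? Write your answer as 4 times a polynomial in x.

The residues treated are {0, 3, 2}, so the missing case is m ≡ 1 (mod 4); write m = 4x+1.
Then (4x+1)^4 + 3(4x+1)^2 + 8 = 256x^4 + 256x^3 + 144x^2 + 40x + 12 = 4(64x^4 + 64x^3 + 36x^2 + 10x + 3).

4(64x^4 + 64x^3 + 36x^2 + 10x + 3)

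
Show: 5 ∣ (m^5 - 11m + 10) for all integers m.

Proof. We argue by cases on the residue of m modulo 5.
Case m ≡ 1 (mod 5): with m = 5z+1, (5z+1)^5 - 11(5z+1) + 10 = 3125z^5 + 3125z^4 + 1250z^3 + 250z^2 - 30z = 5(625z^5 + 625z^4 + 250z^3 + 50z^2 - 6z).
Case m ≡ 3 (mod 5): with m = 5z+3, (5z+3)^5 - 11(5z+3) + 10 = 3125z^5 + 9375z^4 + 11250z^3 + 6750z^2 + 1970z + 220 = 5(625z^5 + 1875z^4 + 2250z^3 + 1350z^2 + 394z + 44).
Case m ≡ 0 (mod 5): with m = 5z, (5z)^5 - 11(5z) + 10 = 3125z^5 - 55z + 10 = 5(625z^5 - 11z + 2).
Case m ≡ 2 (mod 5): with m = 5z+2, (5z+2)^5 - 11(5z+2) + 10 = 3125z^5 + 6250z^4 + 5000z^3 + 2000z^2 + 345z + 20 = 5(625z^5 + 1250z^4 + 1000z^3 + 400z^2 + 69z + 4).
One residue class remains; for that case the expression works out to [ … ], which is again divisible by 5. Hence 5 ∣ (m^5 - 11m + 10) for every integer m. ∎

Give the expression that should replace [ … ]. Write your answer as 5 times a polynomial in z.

Only m ≡ 4 (mod 5) is unaccounted for. Put m = 5z+4:
(5z+4)^5 - 11(5z+4) + 10 expands to 3125z^5 + 12500z^4 + 20000z^3 + 16000z^2 + 6345z + 990,
and factoring out 5 leaves 5(625z^5 + 2500z^4 + 4000z^3 + 3200z^2 + 1269z + 198).

5(625z^5 + 2500z^4 + 4000z^3 + 3200z^2 + 1269z + 198)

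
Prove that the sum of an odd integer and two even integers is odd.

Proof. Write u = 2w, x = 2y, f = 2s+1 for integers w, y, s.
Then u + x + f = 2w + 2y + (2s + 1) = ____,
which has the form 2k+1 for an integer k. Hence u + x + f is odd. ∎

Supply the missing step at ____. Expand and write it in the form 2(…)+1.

2(s + w + y) + 1

Expanding: 2w + 2y + (2s + 1) = 2s + 2w + 2y + 1.
Every term except the constant is even, so this is 2(s + w + y) + 1,
and s + w + y ∈ ℤ gives the required form.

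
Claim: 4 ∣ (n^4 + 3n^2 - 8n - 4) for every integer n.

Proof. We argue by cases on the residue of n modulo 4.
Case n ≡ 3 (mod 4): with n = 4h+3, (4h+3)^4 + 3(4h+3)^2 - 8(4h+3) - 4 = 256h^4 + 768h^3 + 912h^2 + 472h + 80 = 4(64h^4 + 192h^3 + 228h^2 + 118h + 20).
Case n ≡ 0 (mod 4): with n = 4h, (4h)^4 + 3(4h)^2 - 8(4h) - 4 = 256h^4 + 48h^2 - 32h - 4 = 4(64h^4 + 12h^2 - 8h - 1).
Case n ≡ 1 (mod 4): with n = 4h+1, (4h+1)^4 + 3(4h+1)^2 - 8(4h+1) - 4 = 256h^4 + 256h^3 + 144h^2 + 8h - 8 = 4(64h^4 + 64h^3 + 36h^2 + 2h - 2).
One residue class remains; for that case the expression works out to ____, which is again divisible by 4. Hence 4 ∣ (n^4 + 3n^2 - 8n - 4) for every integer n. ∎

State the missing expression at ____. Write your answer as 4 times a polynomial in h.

The residues treated are {3, 0, 1}, so the missing case is n ≡ 2 (mod 4); write n = 4h+2.
Then (4h+2)^4 + 3(4h+2)^2 - 8(4h+2) - 4 = 256h^4 + 512h^3 + 432h^2 + 144h + 8 = 4(64h^4 + 128h^3 + 108h^2 + 36h + 2).

4(64h^4 + 128h^3 + 108h^2 + 36h + 2)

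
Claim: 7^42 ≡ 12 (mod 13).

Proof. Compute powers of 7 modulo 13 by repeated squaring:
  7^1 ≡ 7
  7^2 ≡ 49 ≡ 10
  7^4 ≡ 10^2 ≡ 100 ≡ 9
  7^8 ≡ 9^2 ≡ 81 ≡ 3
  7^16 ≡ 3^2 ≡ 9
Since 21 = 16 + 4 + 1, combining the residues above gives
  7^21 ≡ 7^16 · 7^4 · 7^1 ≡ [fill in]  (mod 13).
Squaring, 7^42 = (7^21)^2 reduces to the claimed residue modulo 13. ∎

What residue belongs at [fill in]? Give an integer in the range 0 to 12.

Multiply the listed residues: 9 · 9 · 7 = 81 → 567.
Reducing modulo 13: 567 = 43·13 + 8, so 7^21 ≡ 8.

8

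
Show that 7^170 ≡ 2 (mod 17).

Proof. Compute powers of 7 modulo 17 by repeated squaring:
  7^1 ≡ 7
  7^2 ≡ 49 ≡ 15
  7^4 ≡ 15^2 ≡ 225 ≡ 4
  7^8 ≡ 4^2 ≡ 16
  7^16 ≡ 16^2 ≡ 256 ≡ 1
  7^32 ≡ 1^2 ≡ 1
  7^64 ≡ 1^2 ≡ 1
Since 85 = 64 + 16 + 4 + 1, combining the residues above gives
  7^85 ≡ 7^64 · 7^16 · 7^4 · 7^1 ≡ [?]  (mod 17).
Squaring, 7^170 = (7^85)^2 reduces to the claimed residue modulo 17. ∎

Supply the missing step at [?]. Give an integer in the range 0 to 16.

11

Multiply the listed residues: 1 · 1 · 4 · 7 = 1 → 4 → 28.
Reducing modulo 17: 28 = 1·17 + 11, so 7^85 ≡ 11.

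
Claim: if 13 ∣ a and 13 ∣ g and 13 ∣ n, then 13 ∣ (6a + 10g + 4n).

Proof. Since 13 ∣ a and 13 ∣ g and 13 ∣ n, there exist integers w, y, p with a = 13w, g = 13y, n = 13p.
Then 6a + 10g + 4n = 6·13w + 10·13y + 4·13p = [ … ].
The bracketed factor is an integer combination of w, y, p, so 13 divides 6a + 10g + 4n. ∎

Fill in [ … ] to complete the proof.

Pull the common 13 out of every term: 6·13w + 10·13y + 4·13p = 13(4p + 6w + 10y).
4p + 6w + 10y is an integer, which exhibits the divisibility.

13(4p + 6w + 10y)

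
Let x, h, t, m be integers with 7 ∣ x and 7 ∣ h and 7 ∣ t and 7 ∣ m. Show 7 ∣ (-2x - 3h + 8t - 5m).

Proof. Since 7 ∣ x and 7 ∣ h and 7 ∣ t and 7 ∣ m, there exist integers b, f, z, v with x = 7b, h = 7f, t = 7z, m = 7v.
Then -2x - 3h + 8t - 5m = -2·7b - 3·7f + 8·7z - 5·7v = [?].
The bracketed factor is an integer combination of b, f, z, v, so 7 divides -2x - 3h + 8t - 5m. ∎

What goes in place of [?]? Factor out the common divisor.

7(-2b - 3f - 5v + 8z)

Each term has a factor of 7: -2·7b - 3·7f + 8·7z - 5·7v = 7·(-2b - 3f - 5v + 8z).
Since -2b - 3f - 5v + 8z is an integer, 7 ∣ (-2x - 3h + 8t - 5m).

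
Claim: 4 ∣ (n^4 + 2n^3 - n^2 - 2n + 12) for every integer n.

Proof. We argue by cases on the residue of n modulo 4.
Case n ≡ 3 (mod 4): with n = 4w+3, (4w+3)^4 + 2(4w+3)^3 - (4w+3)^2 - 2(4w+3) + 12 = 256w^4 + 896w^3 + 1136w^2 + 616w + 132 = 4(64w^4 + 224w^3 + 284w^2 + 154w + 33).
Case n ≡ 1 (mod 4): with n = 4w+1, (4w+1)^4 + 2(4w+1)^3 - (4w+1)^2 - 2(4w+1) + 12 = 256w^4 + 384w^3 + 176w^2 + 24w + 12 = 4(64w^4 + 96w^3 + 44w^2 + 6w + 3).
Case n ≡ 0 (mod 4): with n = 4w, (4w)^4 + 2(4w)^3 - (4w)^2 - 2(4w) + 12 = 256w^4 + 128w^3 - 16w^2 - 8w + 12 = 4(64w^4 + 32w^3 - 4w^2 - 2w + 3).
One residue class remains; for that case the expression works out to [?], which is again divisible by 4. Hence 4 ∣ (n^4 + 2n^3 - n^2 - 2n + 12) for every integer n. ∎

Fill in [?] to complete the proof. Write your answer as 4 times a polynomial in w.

Only n ≡ 2 (mod 4) is unaccounted for. Put n = 4w+2:
(4w+2)^4 + 2(4w+2)^3 - (4w+2)^2 - 2(4w+2) + 12 expands to 256w^4 + 640w^3 + 560w^2 + 200w + 36,
and factoring out 4 leaves 4(64w^4 + 160w^3 + 140w^2 + 50w + 9).

4(64w^4 + 160w^3 + 140w^2 + 50w + 9)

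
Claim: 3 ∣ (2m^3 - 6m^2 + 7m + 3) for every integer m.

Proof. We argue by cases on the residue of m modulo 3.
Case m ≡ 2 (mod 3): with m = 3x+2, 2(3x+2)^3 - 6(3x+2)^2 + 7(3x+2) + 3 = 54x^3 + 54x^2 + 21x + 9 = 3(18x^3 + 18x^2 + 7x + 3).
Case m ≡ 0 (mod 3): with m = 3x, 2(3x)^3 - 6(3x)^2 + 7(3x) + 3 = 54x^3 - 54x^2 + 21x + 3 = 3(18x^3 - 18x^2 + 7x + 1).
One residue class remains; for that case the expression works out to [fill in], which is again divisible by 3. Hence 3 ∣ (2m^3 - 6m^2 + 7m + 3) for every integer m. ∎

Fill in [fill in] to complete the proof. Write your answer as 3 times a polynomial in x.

3(18x^3 + x + 2)

Only m ≡ 1 (mod 3) is unaccounted for. Put m = 3x+1:
2(3x+1)^3 - 6(3x+1)^2 + 7(3x+1) + 3 expands to 54x^3 + 3x + 6,
and factoring out 3 leaves 3(18x^3 + x + 2).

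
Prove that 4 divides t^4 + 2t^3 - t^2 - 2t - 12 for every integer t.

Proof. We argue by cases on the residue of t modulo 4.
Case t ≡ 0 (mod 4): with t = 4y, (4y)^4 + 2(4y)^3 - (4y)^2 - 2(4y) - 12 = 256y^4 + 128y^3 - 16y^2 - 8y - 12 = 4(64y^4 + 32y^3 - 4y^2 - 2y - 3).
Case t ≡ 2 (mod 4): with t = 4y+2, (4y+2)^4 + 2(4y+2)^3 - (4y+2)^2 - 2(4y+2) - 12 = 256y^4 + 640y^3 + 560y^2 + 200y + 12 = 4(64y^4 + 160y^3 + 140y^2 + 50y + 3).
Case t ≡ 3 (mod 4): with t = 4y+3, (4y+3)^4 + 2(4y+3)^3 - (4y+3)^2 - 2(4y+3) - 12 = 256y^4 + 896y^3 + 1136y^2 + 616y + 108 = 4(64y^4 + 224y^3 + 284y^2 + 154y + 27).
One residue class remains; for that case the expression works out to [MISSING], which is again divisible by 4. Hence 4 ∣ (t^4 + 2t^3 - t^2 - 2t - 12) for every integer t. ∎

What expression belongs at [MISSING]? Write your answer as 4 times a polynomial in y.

4(64y^4 + 96y^3 + 44y^2 + 6y - 3)

Only t ≡ 1 (mod 4) is unaccounted for. Put t = 4y+1:
(4y+1)^4 + 2(4y+1)^3 - (4y+1)^2 - 2(4y+1) - 12 expands to 256y^4 + 384y^3 + 176y^2 + 24y - 12,
and factoring out 4 leaves 4(64y^4 + 96y^3 + 44y^2 + 6y - 3).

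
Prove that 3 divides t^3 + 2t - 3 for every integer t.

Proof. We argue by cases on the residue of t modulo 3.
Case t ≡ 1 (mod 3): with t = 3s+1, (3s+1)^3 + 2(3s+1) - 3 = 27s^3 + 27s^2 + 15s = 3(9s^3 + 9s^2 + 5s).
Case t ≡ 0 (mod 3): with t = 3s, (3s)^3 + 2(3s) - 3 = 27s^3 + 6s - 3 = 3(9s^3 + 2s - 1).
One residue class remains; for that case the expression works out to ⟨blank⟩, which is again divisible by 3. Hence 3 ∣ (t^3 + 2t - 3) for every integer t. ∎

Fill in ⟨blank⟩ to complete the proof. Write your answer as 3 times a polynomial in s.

3(9s^3 + 18s^2 + 14s + 3)

Only t ≡ 2 (mod 3) is unaccounted for. Put t = 3s+2:
(3s+2)^3 + 2(3s+2) - 3 expands to 27s^3 + 54s^2 + 42s + 9,
and factoring out 3 leaves 3(9s^3 + 18s^2 + 14s + 3).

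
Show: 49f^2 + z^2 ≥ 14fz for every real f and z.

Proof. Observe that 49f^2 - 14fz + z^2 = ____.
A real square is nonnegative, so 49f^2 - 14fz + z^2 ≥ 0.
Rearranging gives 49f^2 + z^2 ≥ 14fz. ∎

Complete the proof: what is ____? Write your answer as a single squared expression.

49f^2 - 14fz + z^2 is a perfect-square trinomial: the outer terms are (7f)^2 and (z)^2, and the cross term is -2·7f·z.
So 49f^2 - 14fz + z^2 = (7f - z)^2 ≥ 0.

(7f - z)^2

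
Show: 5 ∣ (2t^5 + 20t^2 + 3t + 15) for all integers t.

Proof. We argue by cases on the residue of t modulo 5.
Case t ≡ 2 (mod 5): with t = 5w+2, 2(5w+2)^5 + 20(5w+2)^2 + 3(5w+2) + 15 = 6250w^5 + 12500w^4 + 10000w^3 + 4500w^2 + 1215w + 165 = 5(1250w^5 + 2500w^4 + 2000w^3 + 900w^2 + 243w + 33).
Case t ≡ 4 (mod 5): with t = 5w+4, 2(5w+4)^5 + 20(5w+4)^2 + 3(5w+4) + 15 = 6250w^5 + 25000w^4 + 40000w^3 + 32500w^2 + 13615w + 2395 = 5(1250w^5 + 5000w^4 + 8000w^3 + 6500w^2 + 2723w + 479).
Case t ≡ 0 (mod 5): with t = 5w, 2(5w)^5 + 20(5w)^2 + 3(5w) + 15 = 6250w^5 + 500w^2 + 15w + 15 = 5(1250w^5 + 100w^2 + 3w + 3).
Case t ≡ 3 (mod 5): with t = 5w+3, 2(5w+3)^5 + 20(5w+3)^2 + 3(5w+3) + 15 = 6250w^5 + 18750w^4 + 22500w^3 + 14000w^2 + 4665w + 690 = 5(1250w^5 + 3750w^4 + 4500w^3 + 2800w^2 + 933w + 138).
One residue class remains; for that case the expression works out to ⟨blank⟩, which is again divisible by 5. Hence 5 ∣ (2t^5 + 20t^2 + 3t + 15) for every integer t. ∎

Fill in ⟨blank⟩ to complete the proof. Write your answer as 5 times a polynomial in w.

5(1250w^5 + 1250w^4 + 500w^3 + 200w^2 + 53w + 8)

The residues treated are {2, 4, 0, 3}, so the missing case is t ≡ 1 (mod 5); write t = 5w+1.
Then 2(5w+1)^5 + 20(5w+1)^2 + 3(5w+1) + 15 = 6250w^5 + 6250w^4 + 2500w^3 + 1000w^2 + 265w + 40 = 5(1250w^5 + 1250w^4 + 500w^3 + 200w^2 + 53w + 8).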